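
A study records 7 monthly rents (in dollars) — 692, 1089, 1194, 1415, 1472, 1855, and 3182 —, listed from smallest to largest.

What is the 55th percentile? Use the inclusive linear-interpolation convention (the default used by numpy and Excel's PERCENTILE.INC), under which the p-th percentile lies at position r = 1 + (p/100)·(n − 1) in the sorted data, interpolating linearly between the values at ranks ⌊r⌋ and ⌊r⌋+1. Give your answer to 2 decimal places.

n = 7.
r = 1 + (55/100)·(7 − 1) = 1 + 3.3 = 4.3.
Rank 4 is 1415 and rank 5 is 1472.
Interpolate: 1415 + 0.3·(1472 − 1415) = 1415 + 0.3·57 = 1432.1.

1432.10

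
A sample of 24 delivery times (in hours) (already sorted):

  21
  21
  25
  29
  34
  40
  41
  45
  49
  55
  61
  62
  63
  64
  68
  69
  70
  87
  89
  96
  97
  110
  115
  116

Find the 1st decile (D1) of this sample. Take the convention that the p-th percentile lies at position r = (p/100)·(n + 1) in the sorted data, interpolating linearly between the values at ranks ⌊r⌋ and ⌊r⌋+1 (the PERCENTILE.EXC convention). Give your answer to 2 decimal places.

n = 24.
r = (10/100)·(24 + 1) = 2.5.
Rank 2 is 21 and rank 3 is 25.
Interpolate: 21 + 0.5·(25 − 21) = 21 + 0.5·4 = 23.

23.00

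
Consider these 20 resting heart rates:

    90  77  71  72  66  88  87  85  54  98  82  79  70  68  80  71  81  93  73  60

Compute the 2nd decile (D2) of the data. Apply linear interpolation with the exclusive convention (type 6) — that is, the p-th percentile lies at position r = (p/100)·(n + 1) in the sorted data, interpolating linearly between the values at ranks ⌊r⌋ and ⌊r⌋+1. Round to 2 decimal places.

Sorted: 54, 60, 66, 68, 70, 71, 71, 72, 73, 77, 79, 80, 81, 82, 85, 87, 88, 90, 93, 98.
n = 20.
r = (20/100)·(20 + 1) = 4.2.
Rank 4 is 68 and rank 5 is 70.
Interpolate: 68 + 0.2·(70 − 68) = 68 + 0.2·2 = 68.4.

68.40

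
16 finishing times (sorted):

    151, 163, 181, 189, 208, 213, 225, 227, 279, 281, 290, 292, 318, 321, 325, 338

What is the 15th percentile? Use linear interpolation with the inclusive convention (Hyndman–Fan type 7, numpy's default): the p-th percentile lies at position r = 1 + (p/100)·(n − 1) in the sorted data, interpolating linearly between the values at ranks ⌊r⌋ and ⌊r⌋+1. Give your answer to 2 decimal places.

183.00

n = 16.
r = 1 + (15/100)·(16 − 1) = 1 + 2.25 = 3.25.
Rank 3 is 181 and rank 4 is 189.
Interpolate: 181 + 0.25·(189 − 181) = 181 + 0.25·8 = 183.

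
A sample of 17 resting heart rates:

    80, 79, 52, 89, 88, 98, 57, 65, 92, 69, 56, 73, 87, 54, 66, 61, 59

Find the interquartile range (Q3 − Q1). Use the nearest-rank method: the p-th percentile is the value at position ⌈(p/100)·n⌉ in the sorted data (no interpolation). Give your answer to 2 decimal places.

28.00

Sorted: 52, 54, 56, 57, 59, 61, 65, 66, 69, 73, 79, 80, 87, 88, 89, 92, 98.
n = 17.
P25: rank ⌈25/100·17⌉ = 5 → 59.
P75: rank ⌈75/100·17⌉ = 13 → 87.
Difference: 87 − 59 = 28.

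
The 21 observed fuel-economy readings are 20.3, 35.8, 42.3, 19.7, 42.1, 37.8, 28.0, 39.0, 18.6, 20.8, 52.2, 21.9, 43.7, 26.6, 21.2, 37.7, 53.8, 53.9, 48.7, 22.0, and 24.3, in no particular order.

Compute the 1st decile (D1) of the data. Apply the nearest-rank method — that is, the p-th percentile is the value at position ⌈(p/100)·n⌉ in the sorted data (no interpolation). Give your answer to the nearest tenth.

Sorted: 18.6, 19.7, 20.3, 20.8, 21.2, 21.9, 22.0, 24.3, 26.6, 28.0, 35.8, 37.7, 37.8, 39.0, 42.1, 42.3, 43.7, 48.7, 52.2, 53.8, 53.9.
n = 21.
Position = ⌈10/100 · 21⌉ = ⌈2.1⌉ = 3.
The value at rank 3 is 20.3.

20.3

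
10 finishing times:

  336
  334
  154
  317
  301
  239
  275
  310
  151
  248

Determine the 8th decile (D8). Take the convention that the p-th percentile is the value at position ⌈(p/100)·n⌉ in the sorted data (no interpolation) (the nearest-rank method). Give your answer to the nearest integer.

317

Sorted: 151, 154, 239, 248, 275, 301, 310, 317, 334, 336.
n = 10.
Position = ⌈80/100 · 10⌉ = ⌈8⌉ = 8.
The value at rank 8 is 317.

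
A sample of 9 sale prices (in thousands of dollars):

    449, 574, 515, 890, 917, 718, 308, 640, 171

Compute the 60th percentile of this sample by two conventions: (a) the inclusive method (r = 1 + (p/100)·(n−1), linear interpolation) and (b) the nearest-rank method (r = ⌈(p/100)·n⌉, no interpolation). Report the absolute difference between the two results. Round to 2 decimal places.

13.20

Sorted: 171, 308, 449, 515, 574, 640, 718, 890, 917.
n = 9.
(a) r = 5.8; between ranks 5 (574) and 6 (640): 626.8.
(b) the nearest-rank method: rank 6 → 640.
|626.8 − 640| = 13.2.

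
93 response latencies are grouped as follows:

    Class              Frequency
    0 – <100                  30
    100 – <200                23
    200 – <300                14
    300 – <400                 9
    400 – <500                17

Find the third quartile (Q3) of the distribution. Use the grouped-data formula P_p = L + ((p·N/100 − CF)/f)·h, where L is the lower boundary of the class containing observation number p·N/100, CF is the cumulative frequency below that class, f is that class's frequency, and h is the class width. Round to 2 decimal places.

330.56

N = 93; target position k = 75/100 · 93 = 69.75.
Cumulative frequencies: 30, 53, 67, 76, 93.
Observation 69.75 falls in the class 300 – <400.
L = 300, CF = 67, f = 9, h = 100.
P75 = 300 + ((69.75 − 67)/9)·100 = 300 + 30.5556 = 330.556.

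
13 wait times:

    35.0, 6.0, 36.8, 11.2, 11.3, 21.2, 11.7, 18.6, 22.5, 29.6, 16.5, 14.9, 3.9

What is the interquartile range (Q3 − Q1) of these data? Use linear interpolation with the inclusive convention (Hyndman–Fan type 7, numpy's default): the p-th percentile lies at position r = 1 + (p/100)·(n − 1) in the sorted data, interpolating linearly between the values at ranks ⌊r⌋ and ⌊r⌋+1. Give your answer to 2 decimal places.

11.20

Sorted: 3.9, 6.0, 11.2, 11.3, 11.7, 14.9, 16.5, 18.6, 21.2, 22.5, 29.6, 35.0, 36.8.
n = 13.
P25: r = 4 (integer) → 11.3.
P75: r = 10 (integer) → 22.5.
Difference: 22.5 − 11.3 = 11.2.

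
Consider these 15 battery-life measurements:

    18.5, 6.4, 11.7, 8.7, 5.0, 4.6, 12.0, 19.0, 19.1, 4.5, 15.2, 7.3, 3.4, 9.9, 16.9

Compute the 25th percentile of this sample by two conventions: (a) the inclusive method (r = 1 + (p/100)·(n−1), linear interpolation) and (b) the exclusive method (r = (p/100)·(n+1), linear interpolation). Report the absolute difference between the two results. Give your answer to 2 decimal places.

Sorted: 3.4, 4.5, 4.6, 5.0, 6.4, 7.3, 8.7, 9.9, 11.7, 12.0, 15.2, 16.9, 18.5, 19.0, 19.1.
n = 15.
(a) r = 4.5; between ranks 4 (5.0) and 5 (6.4): 5.7.
(b) r = 4 → value at rank 4 = 5.
|5.7 − 5| = 0.7.

0.70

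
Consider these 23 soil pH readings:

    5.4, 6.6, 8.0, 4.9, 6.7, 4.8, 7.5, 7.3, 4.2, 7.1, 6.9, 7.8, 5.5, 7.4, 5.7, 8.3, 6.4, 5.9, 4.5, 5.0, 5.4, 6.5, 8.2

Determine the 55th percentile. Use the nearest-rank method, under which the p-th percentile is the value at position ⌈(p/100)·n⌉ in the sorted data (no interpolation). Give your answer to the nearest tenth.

Sorted: 4.2, 4.5, 4.8, 4.9, 5.0, 5.4, 5.4, 5.5, 5.7, 5.9, 6.4, 6.5, 6.6, 6.7, 6.9, 7.1, 7.3, 7.4, 7.5, 7.8, 8.0, 8.2, 8.3.
n = 23.
Position = ⌈55/100 · 23⌉ = ⌈12.65⌉ = 13.
The value at rank 13 is 6.6.

6.6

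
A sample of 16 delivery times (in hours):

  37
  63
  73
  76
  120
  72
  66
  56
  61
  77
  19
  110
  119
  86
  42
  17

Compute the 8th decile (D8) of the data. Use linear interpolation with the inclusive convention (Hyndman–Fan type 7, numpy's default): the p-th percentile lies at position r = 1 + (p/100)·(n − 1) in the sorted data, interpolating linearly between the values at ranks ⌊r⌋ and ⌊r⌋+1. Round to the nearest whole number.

Sorted: 17, 19, 37, 42, 56, 61, 63, 66, 72, 73, 76, 77, 86, 110, 119, 120.
n = 16.
r = 1 + (80/100)·(16 − 1) = 1 + 12 = 13.
r is an integer, so P80 is the value at rank 13: 86.

86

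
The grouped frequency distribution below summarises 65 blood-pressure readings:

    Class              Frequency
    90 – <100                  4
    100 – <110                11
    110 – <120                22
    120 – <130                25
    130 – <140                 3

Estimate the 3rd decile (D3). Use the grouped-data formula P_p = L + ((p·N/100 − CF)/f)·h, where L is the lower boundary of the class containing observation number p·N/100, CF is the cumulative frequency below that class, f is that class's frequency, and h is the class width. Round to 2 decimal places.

112.05

N = 65; target position k = 30/100 · 65 = 19.5.
Cumulative frequencies: 4, 15, 37, 62, 65.
Observation 19.5 falls in the class 110 – <120.
L = 110, CF = 15, f = 22, h = 10.
P30 = 110 + ((19.5 − 15)/22)·10 = 110 + 2.04545 = 112.045.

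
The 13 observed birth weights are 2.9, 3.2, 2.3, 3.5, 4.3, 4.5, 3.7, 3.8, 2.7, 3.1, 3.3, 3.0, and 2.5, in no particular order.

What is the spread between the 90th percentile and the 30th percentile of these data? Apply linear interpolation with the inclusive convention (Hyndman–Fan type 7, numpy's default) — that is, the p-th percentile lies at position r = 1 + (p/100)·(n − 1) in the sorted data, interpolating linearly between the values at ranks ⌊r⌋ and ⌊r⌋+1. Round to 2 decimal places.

Sorted: 2.3, 2.5, 2.7, 2.9, 3.0, 3.1, 3.2, 3.3, 3.5, 3.7, 3.8, 4.3, 4.5.
n = 13.
P30: r = 4.6; ranks 4–5 are 2.9, 3.0; interpolating gives 2.96.
P90: r = 11.8; ranks 11–12 are 3.8, 4.3; interpolating gives 4.2.
Difference: 4.2 − 2.96 = 1.24.

1.24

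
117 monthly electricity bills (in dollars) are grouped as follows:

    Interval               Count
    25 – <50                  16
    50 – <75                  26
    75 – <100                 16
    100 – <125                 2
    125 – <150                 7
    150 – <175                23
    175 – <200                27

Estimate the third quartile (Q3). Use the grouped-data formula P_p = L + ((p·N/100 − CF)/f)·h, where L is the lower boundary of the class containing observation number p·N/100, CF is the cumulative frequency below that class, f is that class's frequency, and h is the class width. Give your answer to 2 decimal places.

172.55

N = 117; target position k = 75/100 · 117 = 87.75.
Cumulative frequencies: 16, 42, 58, 60, 67, 90, 117.
Observation 87.75 falls in the class 150 – <175.
L = 150, CF = 67, f = 23, h = 25.
P75 = 150 + ((87.75 − 67)/23)·25 = 150 + 22.5543 = 172.554.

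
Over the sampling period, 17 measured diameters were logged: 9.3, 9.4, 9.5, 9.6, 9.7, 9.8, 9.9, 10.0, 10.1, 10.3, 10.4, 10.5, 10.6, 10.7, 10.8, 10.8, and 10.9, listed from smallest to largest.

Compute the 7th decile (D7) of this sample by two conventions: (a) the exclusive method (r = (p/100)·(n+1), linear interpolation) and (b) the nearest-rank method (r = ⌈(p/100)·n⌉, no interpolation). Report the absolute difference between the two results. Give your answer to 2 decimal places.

n = 17.
(a) r = 12.6; between ranks 12 (10.5) and 13 (10.6): 10.56.
(b) the nearest-rank method: rank 12 → 10.5.
|10.56 − 10.5| = 0.06.

0.06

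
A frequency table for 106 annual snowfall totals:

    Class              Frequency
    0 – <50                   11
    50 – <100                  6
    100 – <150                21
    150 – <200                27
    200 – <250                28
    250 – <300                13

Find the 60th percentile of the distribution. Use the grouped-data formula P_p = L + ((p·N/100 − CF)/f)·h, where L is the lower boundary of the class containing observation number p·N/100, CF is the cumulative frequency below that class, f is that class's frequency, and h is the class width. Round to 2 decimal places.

197.41

N = 106; target position k = 60/100 · 106 = 63.6.
Cumulative frequencies: 11, 17, 38, 65, 93, 106.
Observation 63.6 falls in the class 150 – <200.
L = 150, CF = 38, f = 27, h = 50.
P60 = 150 + ((63.6 − 38)/27)·50 = 150 + 47.4074 = 197.407.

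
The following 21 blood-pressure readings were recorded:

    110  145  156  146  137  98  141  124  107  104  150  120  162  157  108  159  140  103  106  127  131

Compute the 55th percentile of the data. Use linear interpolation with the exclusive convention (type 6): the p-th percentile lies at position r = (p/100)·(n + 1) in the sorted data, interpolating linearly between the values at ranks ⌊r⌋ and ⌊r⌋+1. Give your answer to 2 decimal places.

Sorted: 98, 103, 104, 106, 107, 108, 110, 120, 124, 127, 131, 137, 140, 141, 145, 146, 150, 156, 157, 159, 162.
n = 21.
r = (55/100)·(21 + 1) = 12.1.
Rank 12 is 137 and rank 13 is 140.
Interpolate: 137 + 0.1·(140 − 137) = 137 + 0.1·3 = 137.3.

137.30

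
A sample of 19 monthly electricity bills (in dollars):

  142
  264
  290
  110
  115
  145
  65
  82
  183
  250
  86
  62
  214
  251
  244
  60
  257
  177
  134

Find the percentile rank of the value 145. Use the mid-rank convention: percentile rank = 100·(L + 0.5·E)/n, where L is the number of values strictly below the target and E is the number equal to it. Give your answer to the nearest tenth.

Sorted: 60, 62, 65, 82, 86, 110, 115, 134, 142, 145, 177, 183, 214, 244, 250, 251, 257, 264, 290.
Count below 145: L = 9; count equal: E = 1; n = 19.
Percentile rank = 100·(9 + 0.5·1)/19 = 100·9.5/19 = 50.

50.0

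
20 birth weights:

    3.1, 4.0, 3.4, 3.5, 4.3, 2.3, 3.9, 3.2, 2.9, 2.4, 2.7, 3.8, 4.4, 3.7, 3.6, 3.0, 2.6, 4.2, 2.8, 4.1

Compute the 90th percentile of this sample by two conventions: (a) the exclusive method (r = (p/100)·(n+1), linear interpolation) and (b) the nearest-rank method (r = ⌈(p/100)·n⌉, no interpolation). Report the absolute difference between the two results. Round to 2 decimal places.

Sorted: 2.3, 2.4, 2.6, 2.7, 2.8, 2.9, 3.0, 3.1, 3.2, 3.4, 3.5, 3.6, 3.7, 3.8, 3.9, 4.0, 4.1, 4.2, 4.3, 4.4.
n = 20.
(a) r = 18.9; between ranks 18 (4.2) and 19 (4.3): 4.29.
(b) the nearest-rank method: rank 18 → 4.2.
|4.29 − 4.2| = 0.09.

0.09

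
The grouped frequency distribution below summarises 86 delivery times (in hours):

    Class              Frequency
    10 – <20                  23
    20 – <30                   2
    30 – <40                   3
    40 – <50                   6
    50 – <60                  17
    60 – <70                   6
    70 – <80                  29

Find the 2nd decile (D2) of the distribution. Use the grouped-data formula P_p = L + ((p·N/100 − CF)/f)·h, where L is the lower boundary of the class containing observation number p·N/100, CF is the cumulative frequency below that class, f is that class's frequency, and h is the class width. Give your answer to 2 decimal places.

17.48

N = 86; target position k = 20/100 · 86 = 17.2.
Cumulative frequencies: 23, 25, 28, 34, 51, 57, 86.
Observation 17.2 falls in the class 10 – <20.
L = 10, CF = 0, f = 23, h = 10.
P20 = 10 + ((17.2 − 0)/23)·10 = 10 + 7.47826 = 17.4783.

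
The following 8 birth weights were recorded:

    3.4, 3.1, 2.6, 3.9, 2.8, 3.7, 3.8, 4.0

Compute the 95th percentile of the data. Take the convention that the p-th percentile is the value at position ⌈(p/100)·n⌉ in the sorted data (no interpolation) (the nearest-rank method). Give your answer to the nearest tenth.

Sorted: 2.6, 2.8, 3.1, 3.4, 3.7, 3.8, 3.9, 4.0.
n = 8.
Position = ⌈95/100 · 8⌉ = ⌈7.6⌉ = 8.
The value at rank 8 is 4.0.

4.0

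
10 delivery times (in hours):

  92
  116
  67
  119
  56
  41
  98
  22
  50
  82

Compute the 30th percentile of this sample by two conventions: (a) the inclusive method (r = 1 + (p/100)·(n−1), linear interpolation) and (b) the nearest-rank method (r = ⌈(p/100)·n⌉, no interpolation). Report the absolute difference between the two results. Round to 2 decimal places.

Sorted: 22, 41, 50, 56, 67, 82, 92, 98, 116, 119.
n = 10.
(a) r = 3.7; between ranks 3 (50) and 4 (56): 54.2.
(b) the nearest-rank method: rank 3 → 50.
|54.2 − 50| = 4.2.

4.20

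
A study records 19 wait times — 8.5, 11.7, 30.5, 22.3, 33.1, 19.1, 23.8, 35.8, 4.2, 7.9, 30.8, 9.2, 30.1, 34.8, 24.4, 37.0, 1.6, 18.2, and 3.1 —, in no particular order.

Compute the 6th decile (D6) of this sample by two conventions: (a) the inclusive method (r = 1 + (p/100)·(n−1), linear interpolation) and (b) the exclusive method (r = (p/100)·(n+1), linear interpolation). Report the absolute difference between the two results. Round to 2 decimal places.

0.12

Sorted: 1.6, 3.1, 4.2, 7.9, 8.5, 9.2, 11.7, 18.2, 19.1, 22.3, 23.8, 24.4, 30.1, 30.5, 30.8, 33.1, 34.8, 35.8, 37.0.
n = 19.
(a) r = 11.8; between ranks 11 (23.8) and 12 (24.4): 24.28.
(b) r = 12 → value at rank 12 = 24.4.
|24.28 − 24.4| = 0.12.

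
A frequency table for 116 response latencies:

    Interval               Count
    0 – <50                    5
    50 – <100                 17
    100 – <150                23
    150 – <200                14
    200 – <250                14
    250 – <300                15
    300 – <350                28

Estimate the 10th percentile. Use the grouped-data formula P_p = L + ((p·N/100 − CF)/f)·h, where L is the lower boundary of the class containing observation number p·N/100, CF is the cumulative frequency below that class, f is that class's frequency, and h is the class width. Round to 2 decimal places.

69.41

N = 116; target position k = 10/100 · 116 = 11.6.
Cumulative frequencies: 5, 22, 45, 59, 73, 88, 116.
Observation 11.6 falls in the class 50 – <100.
L = 50, CF = 5, f = 17, h = 50.
P10 = 50 + ((11.6 − 5)/17)·50 = 50 + 19.4118 = 69.4118.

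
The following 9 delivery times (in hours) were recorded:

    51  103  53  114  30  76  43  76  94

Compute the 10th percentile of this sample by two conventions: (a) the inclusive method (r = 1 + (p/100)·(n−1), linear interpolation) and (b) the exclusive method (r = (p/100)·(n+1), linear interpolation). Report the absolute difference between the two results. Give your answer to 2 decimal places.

Sorted: 30, 43, 51, 53, 76, 76, 94, 103, 114.
n = 9.
(a) r = 1.8; between ranks 1 (30) and 2 (43): 40.4.
(b) r = 1 → value at rank 1 = 30.
|40.4 − 30| = 10.4.

10.40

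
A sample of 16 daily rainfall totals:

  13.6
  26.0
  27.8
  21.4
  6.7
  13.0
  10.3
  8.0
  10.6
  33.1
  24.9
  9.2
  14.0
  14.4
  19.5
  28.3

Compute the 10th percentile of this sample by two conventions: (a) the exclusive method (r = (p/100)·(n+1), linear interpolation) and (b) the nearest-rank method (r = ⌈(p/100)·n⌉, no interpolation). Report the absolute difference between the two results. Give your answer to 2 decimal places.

Sorted: 6.7, 8.0, 9.2, 10.3, 10.6, 13.0, 13.6, 14.0, 14.4, 19.5, 21.4, 24.9, 26.0, 27.8, 28.3, 33.1.
n = 16.
(a) r = 1.7; between ranks 1 (6.7) and 2 (8.0): 7.61.
(b) the nearest-rank method: rank 2 → 8.
|7.61 − 8| = 0.39.

0.39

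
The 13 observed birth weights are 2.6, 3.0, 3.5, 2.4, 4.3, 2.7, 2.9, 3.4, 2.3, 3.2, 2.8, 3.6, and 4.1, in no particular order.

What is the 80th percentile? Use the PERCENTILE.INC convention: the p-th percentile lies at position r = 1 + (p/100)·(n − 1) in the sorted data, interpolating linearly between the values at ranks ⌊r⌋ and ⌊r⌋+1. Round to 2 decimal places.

3.56

Sorted: 2.3, 2.4, 2.6, 2.7, 2.8, 2.9, 3.0, 3.2, 3.4, 3.5, 3.6, 4.1, 4.3.
n = 13.
r = 1 + (80/100)·(13 − 1) = 1 + 9.6 = 10.6.
Rank 10 is 3.5 and rank 11 is 3.6.
Interpolate: 3.5 + 0.6·(3.6 − 3.5) = 3.5 + 0.6·0.1 = 3.56.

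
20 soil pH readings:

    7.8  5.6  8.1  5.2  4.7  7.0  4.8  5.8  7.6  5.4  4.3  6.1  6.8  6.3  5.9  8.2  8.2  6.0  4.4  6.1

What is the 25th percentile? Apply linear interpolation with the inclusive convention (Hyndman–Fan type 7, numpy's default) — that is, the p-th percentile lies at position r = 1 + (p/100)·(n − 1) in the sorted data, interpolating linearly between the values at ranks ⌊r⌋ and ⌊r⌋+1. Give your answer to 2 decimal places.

Sorted: 4.3, 4.4, 4.7, 4.8, 5.2, 5.4, 5.6, 5.8, 5.9, 6.0, 6.1, 6.1, 6.3, 6.8, 7.0, 7.6, 7.8, 8.1, 8.2, 8.2.
n = 20.
r = 1 + (25/100)·(20 − 1) = 1 + 4.75 = 5.75.
Rank 5 is 5.2 and rank 6 is 5.4.
Interpolate: 5.2 + 0.75·(5.4 − 5.2) = 5.2 + 0.75·0.2 = 5.35.

5.35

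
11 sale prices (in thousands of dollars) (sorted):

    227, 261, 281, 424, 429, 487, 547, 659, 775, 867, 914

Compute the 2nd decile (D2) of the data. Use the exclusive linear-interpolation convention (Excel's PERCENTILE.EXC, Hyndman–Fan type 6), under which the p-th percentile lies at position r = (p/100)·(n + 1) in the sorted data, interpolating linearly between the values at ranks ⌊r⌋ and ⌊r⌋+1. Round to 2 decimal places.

n = 11.
r = (20/100)·(11 + 1) = 2.4.
Rank 2 is 261 and rank 3 is 281.
Interpolate: 261 + 0.4·(281 − 261) = 261 + 0.4·20 = 269.

269.00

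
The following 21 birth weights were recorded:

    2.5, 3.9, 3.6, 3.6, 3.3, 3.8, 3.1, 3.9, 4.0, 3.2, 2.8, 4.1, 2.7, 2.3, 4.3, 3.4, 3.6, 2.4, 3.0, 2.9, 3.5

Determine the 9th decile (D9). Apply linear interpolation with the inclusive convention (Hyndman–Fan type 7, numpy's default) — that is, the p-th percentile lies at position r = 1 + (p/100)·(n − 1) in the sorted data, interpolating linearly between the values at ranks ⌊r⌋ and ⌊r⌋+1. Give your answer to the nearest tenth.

4.0

Sorted: 2.3, 2.4, 2.5, 2.7, 2.8, 2.9, 3.0, 3.1, 3.2, 3.3, 3.4, 3.5, 3.6, 3.6, 3.6, 3.8, 3.9, 3.9, 4.0, 4.1, 4.3.
n = 21.
r = 1 + (90/100)·(21 − 1) = 1 + 18 = 19.
r is an integer, so P90 is the value at rank 19: 4.0.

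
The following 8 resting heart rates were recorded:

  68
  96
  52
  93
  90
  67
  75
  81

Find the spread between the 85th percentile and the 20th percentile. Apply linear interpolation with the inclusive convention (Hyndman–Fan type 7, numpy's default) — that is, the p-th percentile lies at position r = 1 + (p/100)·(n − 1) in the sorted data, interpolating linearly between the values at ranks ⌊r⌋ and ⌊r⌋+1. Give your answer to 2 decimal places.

25.45

Sorted: 52, 67, 68, 75, 81, 90, 93, 96.
n = 8.
P20: r = 2.4; ranks 2–3 are 67, 68; interpolating gives 67.4.
P85: r = 6.95; ranks 6–7 are 90, 93; interpolating gives 92.85.
Difference: 92.85 − 67.4 = 25.45.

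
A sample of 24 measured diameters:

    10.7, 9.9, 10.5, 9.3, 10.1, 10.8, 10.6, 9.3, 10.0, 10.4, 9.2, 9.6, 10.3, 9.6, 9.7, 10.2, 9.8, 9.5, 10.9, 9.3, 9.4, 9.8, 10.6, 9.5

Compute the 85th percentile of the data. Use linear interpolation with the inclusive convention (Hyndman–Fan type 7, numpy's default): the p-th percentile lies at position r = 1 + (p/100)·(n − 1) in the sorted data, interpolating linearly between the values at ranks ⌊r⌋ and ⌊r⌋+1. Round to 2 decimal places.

10.60

Sorted: 9.2, 9.3, 9.3, 9.3, 9.4, 9.5, 9.5, 9.6, 9.6, 9.7, 9.8, 9.8, 9.9, 10.0, 10.1, 10.2, 10.3, 10.4, 10.5, 10.6, 10.6, 10.7, 10.8, 10.9.
n = 24.
r = 1 + (85/100)·(24 − 1) = 1 + 19.55 = 20.55.
Rank 20 is 10.6 and rank 21 is 10.6.
Interpolate: 10.6 + 0.55·(10.6 − 10.6) = 10.6 + 0.55·0 = 10.6.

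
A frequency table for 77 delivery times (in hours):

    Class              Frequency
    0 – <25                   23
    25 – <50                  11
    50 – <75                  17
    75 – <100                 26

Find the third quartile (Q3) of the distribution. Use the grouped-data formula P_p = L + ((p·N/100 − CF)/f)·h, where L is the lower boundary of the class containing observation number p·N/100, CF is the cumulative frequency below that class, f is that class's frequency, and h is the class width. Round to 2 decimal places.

81.49

N = 77; target position k = 75/100 · 77 = 57.75.
Cumulative frequencies: 23, 34, 51, 77.
Observation 57.75 falls in the class 75 – <100.
L = 75, CF = 51, f = 26, h = 25.
P75 = 75 + ((57.75 − 51)/26)·25 = 75 + 6.49038 = 81.4904.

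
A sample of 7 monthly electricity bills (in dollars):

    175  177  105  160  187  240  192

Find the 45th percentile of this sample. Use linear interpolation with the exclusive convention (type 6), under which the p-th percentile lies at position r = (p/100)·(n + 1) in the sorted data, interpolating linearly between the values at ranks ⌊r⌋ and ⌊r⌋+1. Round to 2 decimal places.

Sorted: 105, 160, 175, 177, 187, 192, 240.
n = 7.
r = (45/100)·(7 + 1) = 3.6.
Rank 3 is 175 and rank 4 is 177.
Interpolate: 175 + 0.6·(177 − 175) = 175 + 0.6·2 = 176.2.

176.20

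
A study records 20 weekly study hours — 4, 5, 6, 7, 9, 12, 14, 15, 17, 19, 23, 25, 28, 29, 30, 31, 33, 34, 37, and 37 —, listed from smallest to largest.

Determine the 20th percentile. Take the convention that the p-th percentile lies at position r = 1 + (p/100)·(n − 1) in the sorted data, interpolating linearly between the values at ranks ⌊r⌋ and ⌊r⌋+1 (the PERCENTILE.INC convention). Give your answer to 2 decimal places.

8.60

n = 20.
r = 1 + (20/100)·(20 − 1) = 1 + 3.8 = 4.8.
Rank 4 is 7 and rank 5 is 9.
Interpolate: 7 + 0.8·(9 − 7) = 7 + 0.8·2 = 8.6.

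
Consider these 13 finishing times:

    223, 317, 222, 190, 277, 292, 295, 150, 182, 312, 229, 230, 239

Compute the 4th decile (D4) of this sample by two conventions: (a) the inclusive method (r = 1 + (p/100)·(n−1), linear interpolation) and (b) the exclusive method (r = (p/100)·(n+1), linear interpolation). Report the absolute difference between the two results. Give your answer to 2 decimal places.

Sorted: 150, 182, 190, 222, 223, 229, 230, 239, 277, 292, 295, 312, 317.
n = 13.
(a) r = 5.8; between ranks 5 (223) and 6 (229): 227.8.
(b) r = 5.6; between ranks 5 (223) and 6 (229): 226.6.
|227.8 − 226.6| = 1.2.

1.20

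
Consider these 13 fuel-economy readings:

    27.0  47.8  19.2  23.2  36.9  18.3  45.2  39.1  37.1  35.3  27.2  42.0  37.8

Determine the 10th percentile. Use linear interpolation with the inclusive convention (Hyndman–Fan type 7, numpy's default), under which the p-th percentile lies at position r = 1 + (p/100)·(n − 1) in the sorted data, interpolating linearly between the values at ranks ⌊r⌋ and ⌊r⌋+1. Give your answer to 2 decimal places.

20.00

Sorted: 18.3, 19.2, 23.2, 27.0, 27.2, 35.3, 36.9, 37.1, 37.8, 39.1, 42.0, 45.2, 47.8.
n = 13.
r = 1 + (10/100)·(13 − 1) = 1 + 1.2 = 2.2.
Rank 2 is 19.2 and rank 3 is 23.2.
Interpolate: 19.2 + 0.2·(23.2 − 19.2) = 19.2 + 0.2·4 = 20.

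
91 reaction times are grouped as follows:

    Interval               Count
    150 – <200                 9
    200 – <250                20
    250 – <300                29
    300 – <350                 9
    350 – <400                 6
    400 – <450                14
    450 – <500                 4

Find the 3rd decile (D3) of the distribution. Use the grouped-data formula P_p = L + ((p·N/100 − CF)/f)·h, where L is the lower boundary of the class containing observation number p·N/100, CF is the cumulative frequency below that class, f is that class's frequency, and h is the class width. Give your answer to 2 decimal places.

N = 91; target position k = 30/100 · 91 = 27.3.
Cumulative frequencies: 9, 29, 58, 67, 73, 87, 91.
Observation 27.3 falls in the class 200 – <250.
L = 200, CF = 9, f = 20, h = 50.
P30 = 200 + ((27.3 − 9)/20)·50 = 200 + 45.75 = 245.75.

245.75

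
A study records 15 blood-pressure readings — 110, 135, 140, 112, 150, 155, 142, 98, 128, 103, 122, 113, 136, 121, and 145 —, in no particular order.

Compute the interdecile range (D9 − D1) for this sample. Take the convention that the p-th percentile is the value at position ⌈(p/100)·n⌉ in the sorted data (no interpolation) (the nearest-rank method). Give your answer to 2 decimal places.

47.00

Sorted: 98, 103, 110, 112, 113, 121, 122, 128, 135, 136, 140, 142, 145, 150, 155.
n = 15.
P10: rank ⌈10/100·15⌉ = 2 → 103.
P90: rank ⌈90/100·15⌉ = 14 → 150.
Difference: 150 − 103 = 47.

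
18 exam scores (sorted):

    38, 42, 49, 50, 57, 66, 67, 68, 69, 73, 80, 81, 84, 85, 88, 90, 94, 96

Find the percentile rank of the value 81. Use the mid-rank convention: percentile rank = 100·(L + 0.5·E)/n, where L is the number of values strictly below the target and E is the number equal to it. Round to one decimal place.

Count below 81: L = 11; count equal: E = 1; n = 18.
Percentile rank = 100·(11 + 0.5·1)/18 = 100·11.5/18 = 63.89.

63.9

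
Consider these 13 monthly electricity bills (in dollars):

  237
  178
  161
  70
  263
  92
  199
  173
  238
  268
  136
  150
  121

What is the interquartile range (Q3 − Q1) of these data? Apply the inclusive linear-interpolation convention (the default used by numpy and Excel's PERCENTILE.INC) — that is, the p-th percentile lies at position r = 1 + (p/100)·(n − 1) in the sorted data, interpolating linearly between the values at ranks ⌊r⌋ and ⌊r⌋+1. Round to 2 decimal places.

101.00

Sorted: 70, 92, 121, 136, 150, 161, 173, 178, 199, 237, 238, 263, 268.
n = 13.
P25: r = 4 (integer) → 136.
P75: r = 10 (integer) → 237.
Difference: 237 − 136 = 101.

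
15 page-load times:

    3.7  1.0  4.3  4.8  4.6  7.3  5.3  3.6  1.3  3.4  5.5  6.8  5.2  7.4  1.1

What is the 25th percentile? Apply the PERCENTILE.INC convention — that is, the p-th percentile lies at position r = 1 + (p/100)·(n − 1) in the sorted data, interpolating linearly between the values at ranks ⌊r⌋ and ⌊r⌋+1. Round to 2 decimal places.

3.50

Sorted: 1.0, 1.1, 1.3, 3.4, 3.6, 3.7, 4.3, 4.6, 4.8, 5.2, 5.3, 5.5, 6.8, 7.3, 7.4.
n = 15.
r = 1 + (25/100)·(15 − 1) = 1 + 3.5 = 4.5.
Rank 4 is 3.4 and rank 5 is 3.6.
Interpolate: 3.4 + 0.5·(3.6 − 3.4) = 3.4 + 0.5·0.2 = 3.5.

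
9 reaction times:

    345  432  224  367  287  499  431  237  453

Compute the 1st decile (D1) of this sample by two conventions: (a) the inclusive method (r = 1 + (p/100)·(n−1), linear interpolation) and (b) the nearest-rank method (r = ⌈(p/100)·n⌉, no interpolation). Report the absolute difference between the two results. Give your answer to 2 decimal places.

Sorted: 224, 237, 287, 345, 367, 431, 432, 453, 499.
n = 9.
(a) r = 1.8; between ranks 1 (224) and 2 (237): 234.4.
(b) the nearest-rank method: rank 1 → 224.
|234.4 − 224| = 10.4.

10.40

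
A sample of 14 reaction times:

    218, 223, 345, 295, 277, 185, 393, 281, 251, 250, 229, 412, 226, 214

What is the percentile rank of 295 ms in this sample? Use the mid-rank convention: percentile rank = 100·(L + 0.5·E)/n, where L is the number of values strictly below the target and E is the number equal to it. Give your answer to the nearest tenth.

Sorted: 185, 214, 218, 223, 226, 229, 250, 251, 277, 281, 295, 345, 393, 412.
Count below 295: L = 10; count equal: E = 1; n = 14.
Percentile rank = 100·(10 + 0.5·1)/14 = 100·10.5/14 = 75.

75.0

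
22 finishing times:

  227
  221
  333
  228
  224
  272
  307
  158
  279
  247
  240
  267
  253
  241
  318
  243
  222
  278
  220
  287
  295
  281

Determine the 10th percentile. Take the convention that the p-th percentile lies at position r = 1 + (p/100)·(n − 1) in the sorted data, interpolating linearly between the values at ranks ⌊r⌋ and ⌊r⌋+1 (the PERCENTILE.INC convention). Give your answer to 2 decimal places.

Sorted: 158, 220, 221, 222, 224, 227, 228, 240, 241, 243, 247, 253, 267, 272, 278, 279, 281, 287, 295, 307, 318, 333.
n = 22.
r = 1 + (10/100)·(22 − 1) = 1 + 2.1 = 3.1.
Rank 3 is 221 and rank 4 is 222.
Interpolate: 221 + 0.1·(222 − 221) = 221 + 0.1·1 = 221.1.

221.10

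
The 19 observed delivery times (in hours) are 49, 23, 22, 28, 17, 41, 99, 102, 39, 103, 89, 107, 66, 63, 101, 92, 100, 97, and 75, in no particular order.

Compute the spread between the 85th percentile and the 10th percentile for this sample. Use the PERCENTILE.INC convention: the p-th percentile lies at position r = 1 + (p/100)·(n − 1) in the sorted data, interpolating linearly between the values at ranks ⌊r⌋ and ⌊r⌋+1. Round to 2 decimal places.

78.50

Sorted: 17, 22, 23, 28, 39, 41, 49, 63, 66, 75, 89, 92, 97, 99, 100, 101, 102, 103, 107.
n = 19.
P10: r = 2.8; ranks 2–3 are 22, 23; interpolating gives 22.8.
P85: r = 16.3; ranks 16–17 are 101, 102; interpolating gives 101.3.
Difference: 101.3 − 22.8 = 78.5.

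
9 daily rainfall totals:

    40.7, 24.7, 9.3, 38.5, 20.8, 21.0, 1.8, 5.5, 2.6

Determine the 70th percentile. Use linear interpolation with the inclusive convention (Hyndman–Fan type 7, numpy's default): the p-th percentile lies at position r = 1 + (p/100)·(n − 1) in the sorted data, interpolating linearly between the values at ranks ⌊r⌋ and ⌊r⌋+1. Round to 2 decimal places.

23.22

Sorted: 1.8, 2.6, 5.5, 9.3, 20.8, 21.0, 24.7, 38.5, 40.7.
n = 9.
r = 1 + (70/100)·(9 − 1) = 1 + 5.6 = 6.6.
Rank 6 is 21.0 and rank 7 is 24.7.
Interpolate: 21.0 + 0.6·(24.7 − 21.0) = 21.0 + 0.6·3.7 = 23.22.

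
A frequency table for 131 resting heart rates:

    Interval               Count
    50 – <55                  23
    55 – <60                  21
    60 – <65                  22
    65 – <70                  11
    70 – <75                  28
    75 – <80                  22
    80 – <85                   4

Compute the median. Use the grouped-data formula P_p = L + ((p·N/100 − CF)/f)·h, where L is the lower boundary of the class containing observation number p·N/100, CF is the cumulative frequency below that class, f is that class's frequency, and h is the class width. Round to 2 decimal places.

N = 131; target position k = 50/100 · 131 = 65.5.
Cumulative frequencies: 23, 44, 66, 77, 105, 127, 131.
Observation 65.5 falls in the class 60 – <65.
L = 60, CF = 44, f = 22, h = 5.
P50 = 60 + ((65.5 − 44)/22)·5 = 60 + 4.88636 = 64.8864.

64.89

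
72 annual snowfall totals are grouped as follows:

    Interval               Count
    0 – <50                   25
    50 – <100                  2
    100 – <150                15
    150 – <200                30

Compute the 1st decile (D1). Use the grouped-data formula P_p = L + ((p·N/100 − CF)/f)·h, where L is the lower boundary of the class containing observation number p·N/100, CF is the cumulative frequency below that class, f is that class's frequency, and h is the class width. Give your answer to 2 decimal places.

N = 72; target position k = 10/100 · 72 = 7.2.
Cumulative frequencies: 25, 27, 42, 72.
Observation 7.2 falls in the class 0 – <50.
L = 0, CF = 0, f = 25, h = 50.
P10 = 0 + ((7.2 − 0)/25)·50 = 0 + 14.4 = 14.4.

14.40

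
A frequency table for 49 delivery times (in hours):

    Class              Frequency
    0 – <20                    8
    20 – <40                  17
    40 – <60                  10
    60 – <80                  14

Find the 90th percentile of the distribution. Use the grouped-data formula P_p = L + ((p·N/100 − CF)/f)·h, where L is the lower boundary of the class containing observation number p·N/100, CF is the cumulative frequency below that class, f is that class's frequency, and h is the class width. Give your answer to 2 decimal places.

N = 49; target position k = 90/100 · 49 = 44.1.
Cumulative frequencies: 8, 25, 35, 49.
Observation 44.1 falls in the class 60 – <80.
L = 60, CF = 35, f = 14, h = 20.
P90 = 60 + ((44.1 − 35)/14)·20 = 60 + 13 = 73.

73.00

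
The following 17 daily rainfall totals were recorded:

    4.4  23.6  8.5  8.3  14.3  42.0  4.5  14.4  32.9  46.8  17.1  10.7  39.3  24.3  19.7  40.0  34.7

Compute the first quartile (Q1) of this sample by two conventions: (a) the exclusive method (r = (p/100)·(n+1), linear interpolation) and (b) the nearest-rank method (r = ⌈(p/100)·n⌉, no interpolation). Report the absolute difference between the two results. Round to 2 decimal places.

1.10

Sorted: 4.4, 4.5, 8.3, 8.5, 10.7, 14.3, 14.4, 17.1, 19.7, 23.6, 24.3, 32.9, 34.7, 39.3, 40.0, 42.0, 46.8.
n = 17.
(a) r = 4.5; between ranks 4 (8.5) and 5 (10.7): 9.6.
(b) the nearest-rank method: rank 5 → 10.7.
|9.6 − 10.7| = 1.1.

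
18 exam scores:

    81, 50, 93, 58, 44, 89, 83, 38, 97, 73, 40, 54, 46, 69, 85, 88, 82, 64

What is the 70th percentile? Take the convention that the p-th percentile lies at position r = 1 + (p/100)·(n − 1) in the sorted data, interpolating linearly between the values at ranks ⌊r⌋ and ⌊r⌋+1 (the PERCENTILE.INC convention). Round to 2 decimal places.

82.90

Sorted: 38, 40, 44, 46, 50, 54, 58, 64, 69, 73, 81, 82, 83, 85, 88, 89, 93, 97.
n = 18.
r = 1 + (70/100)·(18 − 1) = 1 + 11.9 = 12.9.
Rank 12 is 82 and rank 13 is 83.
Interpolate: 82 + 0.9·(83 − 82) = 82 + 0.9·1 = 82.9.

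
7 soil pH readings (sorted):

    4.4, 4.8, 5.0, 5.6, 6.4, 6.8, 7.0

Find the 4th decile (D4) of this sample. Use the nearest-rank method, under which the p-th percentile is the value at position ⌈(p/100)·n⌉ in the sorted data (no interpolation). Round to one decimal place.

5.0

n = 7.
Position = ⌈40/100 · 7⌉ = ⌈2.8⌉ = 3.
The value at rank 3 is 5.0.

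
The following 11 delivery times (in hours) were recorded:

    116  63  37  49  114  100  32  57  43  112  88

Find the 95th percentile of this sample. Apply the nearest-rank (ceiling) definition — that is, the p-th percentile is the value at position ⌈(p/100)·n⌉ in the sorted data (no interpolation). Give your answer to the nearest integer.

116

Sorted: 32, 37, 43, 49, 57, 63, 88, 100, 112, 114, 116.
n = 11.
Position = ⌈95/100 · 11⌉ = ⌈10.45⌉ = 11.
The value at rank 11 is 116.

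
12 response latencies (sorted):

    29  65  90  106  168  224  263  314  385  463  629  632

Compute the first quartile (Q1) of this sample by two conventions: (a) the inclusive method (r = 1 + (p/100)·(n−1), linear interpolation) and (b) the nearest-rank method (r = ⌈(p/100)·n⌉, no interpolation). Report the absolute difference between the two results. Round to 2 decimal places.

12.00

n = 12.
(a) r = 3.75; between ranks 3 (90) and 4 (106): 102.
(b) the nearest-rank method: rank 3 → 90.
|102 − 90| = 12.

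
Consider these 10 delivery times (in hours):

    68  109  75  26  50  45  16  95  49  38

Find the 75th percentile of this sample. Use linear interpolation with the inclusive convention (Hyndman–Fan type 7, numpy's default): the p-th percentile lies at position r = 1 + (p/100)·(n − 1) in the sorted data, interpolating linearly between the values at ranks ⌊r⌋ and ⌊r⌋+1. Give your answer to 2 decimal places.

73.25

Sorted: 16, 26, 38, 45, 49, 50, 68, 75, 95, 109.
n = 10.
r = 1 + (75/100)·(10 − 1) = 1 + 6.75 = 7.75.
Rank 7 is 68 and rank 8 is 75.
Interpolate: 68 + 0.75·(75 − 68) = 68 + 0.75·7 = 73.25.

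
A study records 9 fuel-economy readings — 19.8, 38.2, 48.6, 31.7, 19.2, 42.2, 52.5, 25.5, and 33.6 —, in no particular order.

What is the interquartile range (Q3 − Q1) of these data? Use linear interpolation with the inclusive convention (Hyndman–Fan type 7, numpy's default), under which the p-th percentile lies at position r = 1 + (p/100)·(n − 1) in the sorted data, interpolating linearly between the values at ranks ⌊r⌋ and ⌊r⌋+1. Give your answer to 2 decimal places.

Sorted: 19.2, 19.8, 25.5, 31.7, 33.6, 38.2, 42.2, 48.6, 52.5.
n = 9.
P25: r = 3 (integer) → 25.5.
P75: r = 7 (integer) → 42.2.
Difference: 42.2 − 25.5 = 16.7.

16.70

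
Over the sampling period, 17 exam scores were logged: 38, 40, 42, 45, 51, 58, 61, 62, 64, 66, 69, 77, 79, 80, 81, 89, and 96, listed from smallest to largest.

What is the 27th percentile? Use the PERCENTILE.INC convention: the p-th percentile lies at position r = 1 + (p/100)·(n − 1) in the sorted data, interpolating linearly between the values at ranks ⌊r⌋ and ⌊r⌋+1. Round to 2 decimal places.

n = 17.
r = 1 + (27/100)·(17 − 1) = 1 + 4.32 = 5.32.
Rank 5 is 51 and rank 6 is 58.
Interpolate: 51 + 0.32·(58 − 51) = 51 + 0.32·7 = 53.24.

53.24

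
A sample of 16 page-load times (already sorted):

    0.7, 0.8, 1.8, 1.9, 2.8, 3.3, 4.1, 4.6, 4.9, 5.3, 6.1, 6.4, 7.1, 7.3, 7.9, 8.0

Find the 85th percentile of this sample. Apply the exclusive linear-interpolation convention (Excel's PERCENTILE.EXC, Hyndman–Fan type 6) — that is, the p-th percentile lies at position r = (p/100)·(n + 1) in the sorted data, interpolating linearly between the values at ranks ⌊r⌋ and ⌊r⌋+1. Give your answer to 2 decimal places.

n = 16.
r = (85/100)·(16 + 1) = 14.45.
Rank 14 is 7.3 and rank 15 is 7.9.
Interpolate: 7.3 + 0.45·(7.9 − 7.3) = 7.3 + 0.45·0.6 = 7.57.

7.57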